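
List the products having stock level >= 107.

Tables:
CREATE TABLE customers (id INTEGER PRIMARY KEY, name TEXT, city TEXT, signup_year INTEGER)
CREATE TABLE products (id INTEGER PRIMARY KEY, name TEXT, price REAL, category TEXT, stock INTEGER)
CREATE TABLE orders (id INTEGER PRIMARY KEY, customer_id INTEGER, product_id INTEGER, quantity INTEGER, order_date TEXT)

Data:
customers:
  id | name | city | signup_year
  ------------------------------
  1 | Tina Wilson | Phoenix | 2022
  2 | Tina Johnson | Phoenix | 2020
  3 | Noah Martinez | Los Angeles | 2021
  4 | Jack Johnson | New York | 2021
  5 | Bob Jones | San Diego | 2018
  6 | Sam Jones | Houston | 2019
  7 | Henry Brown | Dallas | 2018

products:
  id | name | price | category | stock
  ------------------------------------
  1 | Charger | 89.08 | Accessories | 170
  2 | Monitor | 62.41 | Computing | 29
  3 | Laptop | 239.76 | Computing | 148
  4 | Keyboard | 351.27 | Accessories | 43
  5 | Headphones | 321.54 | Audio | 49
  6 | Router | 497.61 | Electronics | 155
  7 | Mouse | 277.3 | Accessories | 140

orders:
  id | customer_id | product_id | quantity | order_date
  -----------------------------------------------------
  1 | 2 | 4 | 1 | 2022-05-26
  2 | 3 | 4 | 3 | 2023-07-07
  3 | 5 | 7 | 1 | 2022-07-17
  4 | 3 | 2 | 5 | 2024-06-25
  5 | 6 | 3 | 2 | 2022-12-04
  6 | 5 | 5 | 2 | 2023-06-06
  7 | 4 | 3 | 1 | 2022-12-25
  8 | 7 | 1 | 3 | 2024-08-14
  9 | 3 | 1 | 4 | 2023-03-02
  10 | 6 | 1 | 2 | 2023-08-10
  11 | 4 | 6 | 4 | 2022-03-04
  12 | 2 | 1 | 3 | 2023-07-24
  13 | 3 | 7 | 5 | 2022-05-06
SELECT name, stock FROM products WHERE stock >= 107

Execution result:
name | stock
Charger | 170
Laptop | 148
Router | 155
Mouse | 140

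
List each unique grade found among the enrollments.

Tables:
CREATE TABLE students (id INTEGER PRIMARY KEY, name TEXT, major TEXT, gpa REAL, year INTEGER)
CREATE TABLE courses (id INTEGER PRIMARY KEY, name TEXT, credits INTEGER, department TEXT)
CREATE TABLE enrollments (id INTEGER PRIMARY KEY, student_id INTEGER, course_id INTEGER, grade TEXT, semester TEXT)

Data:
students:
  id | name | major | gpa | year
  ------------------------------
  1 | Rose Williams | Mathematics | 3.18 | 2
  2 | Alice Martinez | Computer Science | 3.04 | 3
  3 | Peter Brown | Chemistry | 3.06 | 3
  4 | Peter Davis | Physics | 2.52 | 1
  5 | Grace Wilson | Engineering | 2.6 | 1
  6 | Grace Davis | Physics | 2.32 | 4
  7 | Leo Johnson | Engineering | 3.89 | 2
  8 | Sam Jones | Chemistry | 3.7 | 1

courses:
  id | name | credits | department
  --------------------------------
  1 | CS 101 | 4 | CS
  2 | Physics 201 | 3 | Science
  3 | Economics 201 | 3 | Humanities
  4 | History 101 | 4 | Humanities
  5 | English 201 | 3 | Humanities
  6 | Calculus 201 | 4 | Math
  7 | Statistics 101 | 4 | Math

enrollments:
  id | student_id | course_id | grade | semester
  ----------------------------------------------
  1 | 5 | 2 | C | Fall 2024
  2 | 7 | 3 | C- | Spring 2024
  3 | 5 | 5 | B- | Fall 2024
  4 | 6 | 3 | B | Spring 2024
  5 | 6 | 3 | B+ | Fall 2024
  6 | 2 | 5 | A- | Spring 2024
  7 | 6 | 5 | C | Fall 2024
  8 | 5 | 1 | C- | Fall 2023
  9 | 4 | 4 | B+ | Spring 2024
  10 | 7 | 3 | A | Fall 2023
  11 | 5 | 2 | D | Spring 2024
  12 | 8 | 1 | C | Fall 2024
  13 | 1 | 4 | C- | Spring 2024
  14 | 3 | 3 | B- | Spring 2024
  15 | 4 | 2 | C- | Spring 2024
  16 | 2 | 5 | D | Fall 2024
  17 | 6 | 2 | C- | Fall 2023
SELECT DISTINCT grade FROM enrollments

Execution result:
grade
C
C-
B-
B
B+
A-
A
D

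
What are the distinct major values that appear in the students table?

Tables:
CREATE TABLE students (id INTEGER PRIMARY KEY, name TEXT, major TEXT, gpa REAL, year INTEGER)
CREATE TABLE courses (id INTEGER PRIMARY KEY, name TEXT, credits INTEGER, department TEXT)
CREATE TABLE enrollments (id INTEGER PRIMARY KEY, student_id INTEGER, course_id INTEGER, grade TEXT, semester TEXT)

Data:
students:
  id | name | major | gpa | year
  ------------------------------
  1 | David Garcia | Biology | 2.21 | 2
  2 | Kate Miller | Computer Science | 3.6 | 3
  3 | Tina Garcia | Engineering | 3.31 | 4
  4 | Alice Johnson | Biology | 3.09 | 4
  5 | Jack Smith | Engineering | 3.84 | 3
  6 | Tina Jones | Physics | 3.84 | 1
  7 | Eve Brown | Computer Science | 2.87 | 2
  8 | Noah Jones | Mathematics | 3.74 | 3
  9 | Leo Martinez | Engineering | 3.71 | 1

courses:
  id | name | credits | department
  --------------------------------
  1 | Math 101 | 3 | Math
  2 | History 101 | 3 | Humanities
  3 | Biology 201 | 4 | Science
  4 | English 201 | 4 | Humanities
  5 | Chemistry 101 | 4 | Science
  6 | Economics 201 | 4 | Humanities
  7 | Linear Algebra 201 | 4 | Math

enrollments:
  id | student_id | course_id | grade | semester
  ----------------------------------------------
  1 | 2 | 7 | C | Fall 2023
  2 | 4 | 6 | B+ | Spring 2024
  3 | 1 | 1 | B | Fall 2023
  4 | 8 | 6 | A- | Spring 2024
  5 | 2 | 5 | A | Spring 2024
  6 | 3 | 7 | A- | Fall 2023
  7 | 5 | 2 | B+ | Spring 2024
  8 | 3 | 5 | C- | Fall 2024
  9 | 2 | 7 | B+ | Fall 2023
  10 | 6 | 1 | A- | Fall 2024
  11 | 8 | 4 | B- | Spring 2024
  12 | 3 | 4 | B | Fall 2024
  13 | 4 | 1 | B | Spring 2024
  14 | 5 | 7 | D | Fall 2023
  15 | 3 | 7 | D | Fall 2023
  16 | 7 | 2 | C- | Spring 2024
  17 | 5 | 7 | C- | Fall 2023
SELECT DISTINCT major FROM students

Execution result:
major
Biology
Computer Science
Engineering
Physics
Mathematics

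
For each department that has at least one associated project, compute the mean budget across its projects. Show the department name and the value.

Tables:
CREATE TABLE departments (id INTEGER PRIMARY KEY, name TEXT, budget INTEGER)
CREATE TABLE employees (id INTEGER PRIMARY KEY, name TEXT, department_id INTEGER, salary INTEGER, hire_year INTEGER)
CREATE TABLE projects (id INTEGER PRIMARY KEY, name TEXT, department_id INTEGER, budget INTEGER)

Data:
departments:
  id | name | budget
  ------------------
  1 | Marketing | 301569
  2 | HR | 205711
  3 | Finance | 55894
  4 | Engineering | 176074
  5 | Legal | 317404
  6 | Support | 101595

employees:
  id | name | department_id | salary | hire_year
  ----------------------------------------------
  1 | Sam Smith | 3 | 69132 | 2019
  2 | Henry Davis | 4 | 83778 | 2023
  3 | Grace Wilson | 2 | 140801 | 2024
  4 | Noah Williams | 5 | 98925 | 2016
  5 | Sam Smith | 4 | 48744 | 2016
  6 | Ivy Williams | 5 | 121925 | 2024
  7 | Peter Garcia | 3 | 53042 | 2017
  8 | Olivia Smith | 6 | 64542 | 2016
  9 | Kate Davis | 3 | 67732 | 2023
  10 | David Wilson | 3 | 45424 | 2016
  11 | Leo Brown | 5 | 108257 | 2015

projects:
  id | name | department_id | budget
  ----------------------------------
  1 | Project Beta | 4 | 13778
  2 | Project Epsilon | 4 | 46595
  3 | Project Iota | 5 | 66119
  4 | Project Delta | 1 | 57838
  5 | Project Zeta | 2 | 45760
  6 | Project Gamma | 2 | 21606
SELECT p.name, AVG(c.budget) AS avg_budget FROM projects c JOIN departments p ON c.department_id = p.id GROUP BY p.id, p.name

Execution result:
name | avg_budget
Marketing | 57838.00
HR | 33683.00
Engineering | 30186.50
Legal | 66119.00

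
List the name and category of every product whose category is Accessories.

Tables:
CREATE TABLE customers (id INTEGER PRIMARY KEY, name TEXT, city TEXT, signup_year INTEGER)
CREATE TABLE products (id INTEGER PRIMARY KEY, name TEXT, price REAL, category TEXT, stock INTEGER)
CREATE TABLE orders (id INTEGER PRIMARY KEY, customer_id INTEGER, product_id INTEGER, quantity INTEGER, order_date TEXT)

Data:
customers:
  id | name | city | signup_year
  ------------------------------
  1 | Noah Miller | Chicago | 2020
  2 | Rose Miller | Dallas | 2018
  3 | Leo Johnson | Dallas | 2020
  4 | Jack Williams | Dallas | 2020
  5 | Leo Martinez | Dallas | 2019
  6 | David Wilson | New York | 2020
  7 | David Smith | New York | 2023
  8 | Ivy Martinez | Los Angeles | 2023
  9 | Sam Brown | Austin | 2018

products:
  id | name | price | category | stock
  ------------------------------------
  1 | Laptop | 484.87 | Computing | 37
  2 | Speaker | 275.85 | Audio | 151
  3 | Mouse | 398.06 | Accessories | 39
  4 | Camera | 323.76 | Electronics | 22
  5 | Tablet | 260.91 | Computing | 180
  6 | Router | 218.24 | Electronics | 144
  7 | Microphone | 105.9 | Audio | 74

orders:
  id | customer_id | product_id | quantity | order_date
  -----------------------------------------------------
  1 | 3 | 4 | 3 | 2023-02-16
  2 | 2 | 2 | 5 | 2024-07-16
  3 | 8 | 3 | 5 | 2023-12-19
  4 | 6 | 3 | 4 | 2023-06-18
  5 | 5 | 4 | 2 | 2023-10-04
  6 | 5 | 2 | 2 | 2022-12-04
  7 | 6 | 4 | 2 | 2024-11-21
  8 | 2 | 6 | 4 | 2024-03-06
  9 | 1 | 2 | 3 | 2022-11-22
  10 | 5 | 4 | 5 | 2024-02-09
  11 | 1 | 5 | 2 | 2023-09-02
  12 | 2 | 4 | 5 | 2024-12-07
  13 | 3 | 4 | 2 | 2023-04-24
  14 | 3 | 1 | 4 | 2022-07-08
SELECT name, category FROM products WHERE category = 'Accessories'

Execution result:
name | category
Mouse | Accessories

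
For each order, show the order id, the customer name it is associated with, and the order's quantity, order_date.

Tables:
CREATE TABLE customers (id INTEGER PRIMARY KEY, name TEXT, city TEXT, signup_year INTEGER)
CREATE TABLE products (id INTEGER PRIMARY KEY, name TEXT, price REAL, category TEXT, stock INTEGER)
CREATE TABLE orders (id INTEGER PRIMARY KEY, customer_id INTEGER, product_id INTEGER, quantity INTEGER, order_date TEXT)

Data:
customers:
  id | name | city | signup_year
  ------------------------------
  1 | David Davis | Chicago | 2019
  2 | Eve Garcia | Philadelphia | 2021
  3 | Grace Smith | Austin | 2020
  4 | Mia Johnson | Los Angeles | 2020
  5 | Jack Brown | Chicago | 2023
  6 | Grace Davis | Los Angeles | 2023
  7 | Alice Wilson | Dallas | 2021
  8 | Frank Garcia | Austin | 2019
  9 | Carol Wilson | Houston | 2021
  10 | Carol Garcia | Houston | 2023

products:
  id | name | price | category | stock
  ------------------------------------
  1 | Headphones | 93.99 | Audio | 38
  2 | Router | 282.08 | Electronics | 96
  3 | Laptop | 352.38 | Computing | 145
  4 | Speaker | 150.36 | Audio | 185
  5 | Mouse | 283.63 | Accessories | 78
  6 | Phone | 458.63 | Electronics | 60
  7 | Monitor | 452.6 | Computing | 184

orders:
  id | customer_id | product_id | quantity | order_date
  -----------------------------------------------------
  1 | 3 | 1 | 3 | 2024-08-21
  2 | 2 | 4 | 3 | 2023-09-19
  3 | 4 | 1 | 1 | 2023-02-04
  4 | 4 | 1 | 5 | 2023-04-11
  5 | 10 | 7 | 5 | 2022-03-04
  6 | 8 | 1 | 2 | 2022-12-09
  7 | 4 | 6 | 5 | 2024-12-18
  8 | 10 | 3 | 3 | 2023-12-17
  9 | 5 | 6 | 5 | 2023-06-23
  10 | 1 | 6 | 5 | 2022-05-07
SELECT c.id, p.name AS customer, c.quantity, c.order_date FROM orders c JOIN customers p ON c.customer_id = p.id

Execution result:
id | customer | quantity | order_date
1 | Grace Smith | 3 | 2024-08-21
2 | Eve Garcia | 3 | 2023-09-19
3 | Mia Johnson | 1 | 2023-02-04
4 | Mia Johnson | 5 | 2023-04-11
5 | Carol Garcia | 5 | 2022-03-04
6 | Frank Garcia | 2 | 2022-12-09
7 | Mia Johnson | 5 | 2024-12-18
8 | Carol Garcia | 3 | 2023-12-17
9 | Jack Brown | 5 | 2023-06-23
10 | David Davis | 5 | 2022-05-07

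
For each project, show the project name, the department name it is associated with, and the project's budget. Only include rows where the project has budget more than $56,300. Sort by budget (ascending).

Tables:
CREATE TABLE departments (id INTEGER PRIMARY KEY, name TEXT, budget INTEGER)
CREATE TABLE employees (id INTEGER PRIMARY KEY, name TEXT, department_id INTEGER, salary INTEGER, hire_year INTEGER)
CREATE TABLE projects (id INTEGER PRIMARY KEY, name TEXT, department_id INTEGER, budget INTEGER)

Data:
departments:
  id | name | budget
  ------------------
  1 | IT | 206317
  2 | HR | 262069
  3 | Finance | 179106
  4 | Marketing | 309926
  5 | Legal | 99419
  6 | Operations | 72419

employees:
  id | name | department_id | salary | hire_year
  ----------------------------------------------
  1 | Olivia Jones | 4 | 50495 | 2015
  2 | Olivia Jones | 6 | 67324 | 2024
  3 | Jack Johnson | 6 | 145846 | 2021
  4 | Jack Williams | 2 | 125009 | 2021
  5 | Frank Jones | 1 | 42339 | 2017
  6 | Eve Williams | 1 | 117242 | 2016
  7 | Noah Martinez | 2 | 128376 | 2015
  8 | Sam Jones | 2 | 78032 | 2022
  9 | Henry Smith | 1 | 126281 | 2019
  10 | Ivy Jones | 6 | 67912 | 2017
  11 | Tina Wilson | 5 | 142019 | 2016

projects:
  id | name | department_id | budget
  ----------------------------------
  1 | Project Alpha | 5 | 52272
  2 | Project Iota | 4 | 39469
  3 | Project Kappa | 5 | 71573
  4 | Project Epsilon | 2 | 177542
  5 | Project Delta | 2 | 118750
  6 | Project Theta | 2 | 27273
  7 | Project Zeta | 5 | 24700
SELECT c.name, p.name AS department, c.budget FROM projects c JOIN departments p ON c.department_id = p.id WHERE c.budget > 56300 ORDER BY c.budget ASC

Execution result:
name | department | budget
Project Kappa | Legal | 71573
Project Delta | HR | 118750
Project Epsilon | HR | 177542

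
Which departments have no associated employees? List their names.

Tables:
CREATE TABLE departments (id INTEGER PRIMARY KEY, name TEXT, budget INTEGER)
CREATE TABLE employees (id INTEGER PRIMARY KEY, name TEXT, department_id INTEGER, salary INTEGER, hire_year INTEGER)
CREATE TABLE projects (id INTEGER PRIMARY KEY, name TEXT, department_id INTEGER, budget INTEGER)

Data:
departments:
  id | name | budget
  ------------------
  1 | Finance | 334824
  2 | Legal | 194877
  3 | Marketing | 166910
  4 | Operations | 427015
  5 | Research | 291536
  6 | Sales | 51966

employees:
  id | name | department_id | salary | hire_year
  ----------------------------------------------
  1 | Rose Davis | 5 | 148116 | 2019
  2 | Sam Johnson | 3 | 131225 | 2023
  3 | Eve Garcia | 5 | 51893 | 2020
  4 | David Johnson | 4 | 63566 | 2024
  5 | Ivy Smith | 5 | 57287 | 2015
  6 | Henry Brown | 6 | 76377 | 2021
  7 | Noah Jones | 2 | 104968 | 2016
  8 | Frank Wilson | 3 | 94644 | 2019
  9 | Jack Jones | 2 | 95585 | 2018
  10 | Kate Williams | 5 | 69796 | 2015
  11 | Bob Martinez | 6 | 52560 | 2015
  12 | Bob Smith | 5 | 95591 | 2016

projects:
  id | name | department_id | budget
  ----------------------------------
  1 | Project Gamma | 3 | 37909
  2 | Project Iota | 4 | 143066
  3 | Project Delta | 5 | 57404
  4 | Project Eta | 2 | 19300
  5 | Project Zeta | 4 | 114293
SELECT p.name FROM departments p LEFT JOIN employees c ON c.department_id = p.id WHERE c.id IS NULL

Execution result:
Finance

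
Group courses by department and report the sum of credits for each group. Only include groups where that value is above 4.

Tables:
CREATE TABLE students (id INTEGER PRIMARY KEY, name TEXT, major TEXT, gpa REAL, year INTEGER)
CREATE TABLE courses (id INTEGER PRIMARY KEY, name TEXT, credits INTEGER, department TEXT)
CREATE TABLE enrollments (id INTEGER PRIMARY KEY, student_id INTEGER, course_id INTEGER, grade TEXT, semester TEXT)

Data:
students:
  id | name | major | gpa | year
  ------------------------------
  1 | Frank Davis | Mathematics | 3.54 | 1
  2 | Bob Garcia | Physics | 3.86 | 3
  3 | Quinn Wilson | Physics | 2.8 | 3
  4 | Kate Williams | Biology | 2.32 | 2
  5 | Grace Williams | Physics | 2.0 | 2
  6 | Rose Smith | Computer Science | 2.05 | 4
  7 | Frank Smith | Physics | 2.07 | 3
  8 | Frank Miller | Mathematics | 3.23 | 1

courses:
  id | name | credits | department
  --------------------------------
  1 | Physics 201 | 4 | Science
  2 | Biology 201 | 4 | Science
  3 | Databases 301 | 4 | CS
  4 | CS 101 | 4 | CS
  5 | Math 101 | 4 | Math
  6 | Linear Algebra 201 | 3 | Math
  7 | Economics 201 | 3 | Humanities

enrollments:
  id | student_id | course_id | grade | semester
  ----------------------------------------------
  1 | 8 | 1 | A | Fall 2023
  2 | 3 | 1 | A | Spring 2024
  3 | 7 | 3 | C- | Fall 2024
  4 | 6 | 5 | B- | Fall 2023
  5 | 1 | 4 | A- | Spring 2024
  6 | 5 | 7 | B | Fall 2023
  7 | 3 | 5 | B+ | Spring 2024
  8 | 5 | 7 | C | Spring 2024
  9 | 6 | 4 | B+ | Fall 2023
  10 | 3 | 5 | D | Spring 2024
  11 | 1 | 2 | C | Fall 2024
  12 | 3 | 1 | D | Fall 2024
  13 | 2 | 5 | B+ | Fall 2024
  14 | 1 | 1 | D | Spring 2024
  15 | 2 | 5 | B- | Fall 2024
SELECT department, SUM(credits) AS sum_credits FROM courses GROUP BY department HAVING SUM(credits) > 4

Execution result:
department | sum_credits
CS | 8
Math | 7
Science | 8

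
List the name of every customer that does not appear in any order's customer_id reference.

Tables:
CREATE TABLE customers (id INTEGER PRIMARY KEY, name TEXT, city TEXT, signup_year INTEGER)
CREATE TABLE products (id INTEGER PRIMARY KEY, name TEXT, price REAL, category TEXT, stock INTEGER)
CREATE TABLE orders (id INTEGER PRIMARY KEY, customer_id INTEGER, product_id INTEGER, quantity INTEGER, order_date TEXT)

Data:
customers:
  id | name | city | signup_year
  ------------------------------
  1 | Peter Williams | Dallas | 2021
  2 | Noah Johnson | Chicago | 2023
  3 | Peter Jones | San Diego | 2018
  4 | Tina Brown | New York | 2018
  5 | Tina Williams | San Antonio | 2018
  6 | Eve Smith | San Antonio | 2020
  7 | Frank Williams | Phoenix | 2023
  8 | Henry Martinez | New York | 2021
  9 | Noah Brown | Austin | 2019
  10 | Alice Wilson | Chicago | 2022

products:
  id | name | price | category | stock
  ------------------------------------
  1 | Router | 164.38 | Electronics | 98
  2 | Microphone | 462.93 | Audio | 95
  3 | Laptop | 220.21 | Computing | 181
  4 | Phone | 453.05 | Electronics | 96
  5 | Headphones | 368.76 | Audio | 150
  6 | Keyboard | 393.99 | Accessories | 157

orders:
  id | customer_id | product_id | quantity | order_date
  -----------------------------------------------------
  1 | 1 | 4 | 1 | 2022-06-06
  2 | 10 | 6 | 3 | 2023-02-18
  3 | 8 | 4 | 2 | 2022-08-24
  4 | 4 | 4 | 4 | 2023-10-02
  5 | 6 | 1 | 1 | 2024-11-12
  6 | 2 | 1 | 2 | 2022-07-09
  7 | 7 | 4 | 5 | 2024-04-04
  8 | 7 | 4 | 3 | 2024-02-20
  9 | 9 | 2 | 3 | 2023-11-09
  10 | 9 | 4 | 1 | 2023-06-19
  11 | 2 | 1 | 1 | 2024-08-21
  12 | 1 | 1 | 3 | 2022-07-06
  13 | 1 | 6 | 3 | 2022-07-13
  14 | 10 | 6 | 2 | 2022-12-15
SELECT p.name FROM customers p LEFT JOIN orders c ON c.customer_id = p.id WHERE c.id IS NULL

Execution result:
name
Peter Jones
Tina Williams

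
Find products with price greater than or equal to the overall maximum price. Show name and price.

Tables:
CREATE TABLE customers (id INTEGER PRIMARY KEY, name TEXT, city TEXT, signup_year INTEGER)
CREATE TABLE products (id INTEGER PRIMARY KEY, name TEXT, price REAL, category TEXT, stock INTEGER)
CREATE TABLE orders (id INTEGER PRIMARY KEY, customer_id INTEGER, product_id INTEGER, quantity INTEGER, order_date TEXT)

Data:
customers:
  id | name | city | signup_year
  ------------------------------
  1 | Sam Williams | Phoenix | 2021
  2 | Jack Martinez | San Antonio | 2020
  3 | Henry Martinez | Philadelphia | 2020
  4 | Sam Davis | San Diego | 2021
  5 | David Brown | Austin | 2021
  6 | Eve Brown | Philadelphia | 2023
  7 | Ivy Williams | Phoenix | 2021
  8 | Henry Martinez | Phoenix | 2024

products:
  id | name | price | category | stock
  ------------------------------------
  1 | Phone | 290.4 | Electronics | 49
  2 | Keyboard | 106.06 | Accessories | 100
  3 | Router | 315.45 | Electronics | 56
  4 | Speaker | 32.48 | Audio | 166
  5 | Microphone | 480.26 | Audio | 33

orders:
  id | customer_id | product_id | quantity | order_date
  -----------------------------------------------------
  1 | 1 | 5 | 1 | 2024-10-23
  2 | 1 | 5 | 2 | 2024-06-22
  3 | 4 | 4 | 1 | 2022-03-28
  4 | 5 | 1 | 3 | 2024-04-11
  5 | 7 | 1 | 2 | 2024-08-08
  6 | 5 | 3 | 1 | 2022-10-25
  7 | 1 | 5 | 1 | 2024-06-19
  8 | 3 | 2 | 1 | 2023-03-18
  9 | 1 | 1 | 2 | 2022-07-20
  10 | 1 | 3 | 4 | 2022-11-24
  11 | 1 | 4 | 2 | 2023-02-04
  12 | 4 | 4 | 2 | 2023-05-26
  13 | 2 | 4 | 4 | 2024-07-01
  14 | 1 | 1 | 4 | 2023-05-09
SELECT name, price FROM products WHERE price >= (SELECT MAX(price) FROM products)

Execution result:
name | price
Microphone | 480.26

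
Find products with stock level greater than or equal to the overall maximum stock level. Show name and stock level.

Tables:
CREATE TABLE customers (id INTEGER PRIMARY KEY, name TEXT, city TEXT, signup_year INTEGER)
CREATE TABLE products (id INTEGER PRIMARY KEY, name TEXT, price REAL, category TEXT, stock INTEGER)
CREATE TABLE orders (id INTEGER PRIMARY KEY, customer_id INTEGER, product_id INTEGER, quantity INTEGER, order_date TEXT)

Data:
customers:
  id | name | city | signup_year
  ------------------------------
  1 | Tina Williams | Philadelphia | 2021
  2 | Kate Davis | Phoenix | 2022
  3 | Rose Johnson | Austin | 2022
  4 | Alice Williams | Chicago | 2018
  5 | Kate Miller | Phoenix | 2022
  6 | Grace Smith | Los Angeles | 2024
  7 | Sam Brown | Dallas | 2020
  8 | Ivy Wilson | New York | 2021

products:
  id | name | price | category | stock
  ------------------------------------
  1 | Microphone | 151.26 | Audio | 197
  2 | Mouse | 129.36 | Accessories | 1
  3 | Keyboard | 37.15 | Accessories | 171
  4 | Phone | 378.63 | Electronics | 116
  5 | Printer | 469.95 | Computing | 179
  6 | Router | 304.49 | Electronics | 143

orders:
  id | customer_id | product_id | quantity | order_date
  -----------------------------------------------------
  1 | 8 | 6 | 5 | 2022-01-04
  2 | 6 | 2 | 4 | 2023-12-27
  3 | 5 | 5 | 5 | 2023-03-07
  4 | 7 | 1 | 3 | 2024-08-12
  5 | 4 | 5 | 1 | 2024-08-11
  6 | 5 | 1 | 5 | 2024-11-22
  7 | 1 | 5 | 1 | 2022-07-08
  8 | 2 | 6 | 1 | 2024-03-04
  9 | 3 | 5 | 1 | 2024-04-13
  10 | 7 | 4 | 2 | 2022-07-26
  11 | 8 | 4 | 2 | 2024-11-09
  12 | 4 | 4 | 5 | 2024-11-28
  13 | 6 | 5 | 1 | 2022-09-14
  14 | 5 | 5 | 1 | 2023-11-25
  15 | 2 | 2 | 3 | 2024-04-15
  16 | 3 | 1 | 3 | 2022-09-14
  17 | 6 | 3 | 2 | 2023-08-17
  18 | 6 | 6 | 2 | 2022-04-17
SELECT name, stock FROM products WHERE stock >= (SELECT MAX(stock) FROM products)

Execution result:
name | stock
Microphone | 197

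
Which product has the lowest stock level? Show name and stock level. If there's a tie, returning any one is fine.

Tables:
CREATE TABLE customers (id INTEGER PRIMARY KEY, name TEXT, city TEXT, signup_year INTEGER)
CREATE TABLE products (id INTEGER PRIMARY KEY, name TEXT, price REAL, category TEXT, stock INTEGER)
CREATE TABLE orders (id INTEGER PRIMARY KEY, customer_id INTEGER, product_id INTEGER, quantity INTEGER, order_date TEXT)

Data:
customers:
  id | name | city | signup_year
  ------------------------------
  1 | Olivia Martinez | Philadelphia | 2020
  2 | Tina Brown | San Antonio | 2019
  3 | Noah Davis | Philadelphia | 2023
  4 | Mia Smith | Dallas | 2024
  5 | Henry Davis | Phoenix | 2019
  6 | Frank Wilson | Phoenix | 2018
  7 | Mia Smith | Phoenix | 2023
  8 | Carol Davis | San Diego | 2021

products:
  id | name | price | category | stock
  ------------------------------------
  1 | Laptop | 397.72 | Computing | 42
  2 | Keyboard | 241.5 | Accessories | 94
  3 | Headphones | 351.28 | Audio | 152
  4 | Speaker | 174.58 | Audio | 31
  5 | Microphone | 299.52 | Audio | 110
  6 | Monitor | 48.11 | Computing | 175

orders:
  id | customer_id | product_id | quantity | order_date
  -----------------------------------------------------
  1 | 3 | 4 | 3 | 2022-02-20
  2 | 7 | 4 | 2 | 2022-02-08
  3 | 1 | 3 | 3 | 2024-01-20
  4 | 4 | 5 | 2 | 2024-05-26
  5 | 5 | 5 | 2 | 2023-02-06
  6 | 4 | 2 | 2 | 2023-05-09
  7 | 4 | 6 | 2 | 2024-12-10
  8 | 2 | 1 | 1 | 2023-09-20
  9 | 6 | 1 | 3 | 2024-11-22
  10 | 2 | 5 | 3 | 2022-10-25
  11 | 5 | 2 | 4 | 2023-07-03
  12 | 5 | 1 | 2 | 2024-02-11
SELECT name, stock FROM products ORDER BY stock ASC LIMIT 1

Execution result:
name | stock
Speaker | 31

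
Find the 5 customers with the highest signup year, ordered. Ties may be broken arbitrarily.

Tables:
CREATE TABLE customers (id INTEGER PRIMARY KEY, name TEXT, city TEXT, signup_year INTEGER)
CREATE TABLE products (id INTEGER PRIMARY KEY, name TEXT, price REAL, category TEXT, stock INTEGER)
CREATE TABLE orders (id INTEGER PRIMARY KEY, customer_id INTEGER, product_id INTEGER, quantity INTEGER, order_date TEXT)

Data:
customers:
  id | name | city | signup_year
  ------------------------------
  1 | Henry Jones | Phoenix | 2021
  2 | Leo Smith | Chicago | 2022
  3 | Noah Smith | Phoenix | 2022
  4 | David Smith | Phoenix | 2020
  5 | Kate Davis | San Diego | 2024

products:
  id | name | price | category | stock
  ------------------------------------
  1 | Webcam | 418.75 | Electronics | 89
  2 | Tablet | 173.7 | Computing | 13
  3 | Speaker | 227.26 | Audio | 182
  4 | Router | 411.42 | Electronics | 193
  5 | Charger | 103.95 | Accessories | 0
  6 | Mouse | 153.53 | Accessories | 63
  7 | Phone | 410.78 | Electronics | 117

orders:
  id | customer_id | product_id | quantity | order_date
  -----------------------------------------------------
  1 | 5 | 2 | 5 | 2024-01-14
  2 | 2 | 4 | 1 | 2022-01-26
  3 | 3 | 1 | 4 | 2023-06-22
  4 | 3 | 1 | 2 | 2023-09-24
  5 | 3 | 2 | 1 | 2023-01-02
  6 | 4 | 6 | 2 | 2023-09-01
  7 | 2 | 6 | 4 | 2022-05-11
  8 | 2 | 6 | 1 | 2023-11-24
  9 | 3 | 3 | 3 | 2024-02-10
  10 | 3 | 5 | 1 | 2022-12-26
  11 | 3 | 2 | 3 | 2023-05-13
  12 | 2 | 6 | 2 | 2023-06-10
SELECT name, signup_year FROM customers ORDER BY signup_year DESC LIMIT 5

Execution result:
name | signup_year
Kate Davis | 2024
Leo Smith | 2022
Noah Smith | 2022
Henry Jones | 2021
David Smith | 2020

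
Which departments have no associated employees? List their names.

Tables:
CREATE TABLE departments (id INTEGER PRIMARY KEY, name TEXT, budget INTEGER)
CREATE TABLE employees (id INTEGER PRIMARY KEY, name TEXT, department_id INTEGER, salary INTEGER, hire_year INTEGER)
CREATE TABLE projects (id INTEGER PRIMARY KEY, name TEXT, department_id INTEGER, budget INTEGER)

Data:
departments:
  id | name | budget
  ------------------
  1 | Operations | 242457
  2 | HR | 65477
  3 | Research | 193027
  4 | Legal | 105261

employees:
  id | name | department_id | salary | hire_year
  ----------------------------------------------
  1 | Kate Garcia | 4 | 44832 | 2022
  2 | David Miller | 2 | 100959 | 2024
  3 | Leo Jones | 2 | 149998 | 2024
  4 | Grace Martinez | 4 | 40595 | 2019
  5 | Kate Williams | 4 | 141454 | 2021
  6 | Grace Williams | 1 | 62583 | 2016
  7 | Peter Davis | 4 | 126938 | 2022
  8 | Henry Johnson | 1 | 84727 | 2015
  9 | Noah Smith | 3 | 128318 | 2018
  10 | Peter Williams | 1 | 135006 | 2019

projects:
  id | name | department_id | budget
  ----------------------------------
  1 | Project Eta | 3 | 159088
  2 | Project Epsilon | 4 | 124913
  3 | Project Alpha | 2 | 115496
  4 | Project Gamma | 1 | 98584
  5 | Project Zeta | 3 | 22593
SELECT p.name FROM departments p LEFT JOIN employees c ON c.department_id = p.id WHERE c.id IS NULL

Execution result:
(no rows)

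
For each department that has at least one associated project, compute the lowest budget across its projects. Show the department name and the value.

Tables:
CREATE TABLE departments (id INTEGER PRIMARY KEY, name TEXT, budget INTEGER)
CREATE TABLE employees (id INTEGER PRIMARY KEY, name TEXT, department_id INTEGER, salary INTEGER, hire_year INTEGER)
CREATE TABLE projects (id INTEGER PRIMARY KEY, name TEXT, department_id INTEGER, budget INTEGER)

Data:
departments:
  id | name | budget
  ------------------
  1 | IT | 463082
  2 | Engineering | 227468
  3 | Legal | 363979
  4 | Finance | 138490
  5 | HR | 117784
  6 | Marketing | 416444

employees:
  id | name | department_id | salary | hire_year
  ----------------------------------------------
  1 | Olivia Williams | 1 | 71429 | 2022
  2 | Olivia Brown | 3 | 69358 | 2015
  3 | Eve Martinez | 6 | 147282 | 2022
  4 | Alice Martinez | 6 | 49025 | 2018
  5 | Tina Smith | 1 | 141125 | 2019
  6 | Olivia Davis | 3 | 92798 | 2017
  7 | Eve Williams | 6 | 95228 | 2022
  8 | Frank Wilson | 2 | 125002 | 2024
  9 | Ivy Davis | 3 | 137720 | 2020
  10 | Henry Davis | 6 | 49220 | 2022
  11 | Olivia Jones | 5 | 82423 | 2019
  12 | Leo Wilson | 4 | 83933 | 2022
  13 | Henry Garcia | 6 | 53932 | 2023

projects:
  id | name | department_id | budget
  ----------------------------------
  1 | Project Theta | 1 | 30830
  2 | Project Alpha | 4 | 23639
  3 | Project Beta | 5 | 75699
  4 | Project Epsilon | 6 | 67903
SELECT p.name, MIN(c.budget) AS min_budget FROM projects c JOIN departments p ON c.department_id = p.id GROUP BY p.id, p.name

Execution result:
name | min_budget
IT | 30830
Finance | 23639
HR | 75699
Marketing | 67903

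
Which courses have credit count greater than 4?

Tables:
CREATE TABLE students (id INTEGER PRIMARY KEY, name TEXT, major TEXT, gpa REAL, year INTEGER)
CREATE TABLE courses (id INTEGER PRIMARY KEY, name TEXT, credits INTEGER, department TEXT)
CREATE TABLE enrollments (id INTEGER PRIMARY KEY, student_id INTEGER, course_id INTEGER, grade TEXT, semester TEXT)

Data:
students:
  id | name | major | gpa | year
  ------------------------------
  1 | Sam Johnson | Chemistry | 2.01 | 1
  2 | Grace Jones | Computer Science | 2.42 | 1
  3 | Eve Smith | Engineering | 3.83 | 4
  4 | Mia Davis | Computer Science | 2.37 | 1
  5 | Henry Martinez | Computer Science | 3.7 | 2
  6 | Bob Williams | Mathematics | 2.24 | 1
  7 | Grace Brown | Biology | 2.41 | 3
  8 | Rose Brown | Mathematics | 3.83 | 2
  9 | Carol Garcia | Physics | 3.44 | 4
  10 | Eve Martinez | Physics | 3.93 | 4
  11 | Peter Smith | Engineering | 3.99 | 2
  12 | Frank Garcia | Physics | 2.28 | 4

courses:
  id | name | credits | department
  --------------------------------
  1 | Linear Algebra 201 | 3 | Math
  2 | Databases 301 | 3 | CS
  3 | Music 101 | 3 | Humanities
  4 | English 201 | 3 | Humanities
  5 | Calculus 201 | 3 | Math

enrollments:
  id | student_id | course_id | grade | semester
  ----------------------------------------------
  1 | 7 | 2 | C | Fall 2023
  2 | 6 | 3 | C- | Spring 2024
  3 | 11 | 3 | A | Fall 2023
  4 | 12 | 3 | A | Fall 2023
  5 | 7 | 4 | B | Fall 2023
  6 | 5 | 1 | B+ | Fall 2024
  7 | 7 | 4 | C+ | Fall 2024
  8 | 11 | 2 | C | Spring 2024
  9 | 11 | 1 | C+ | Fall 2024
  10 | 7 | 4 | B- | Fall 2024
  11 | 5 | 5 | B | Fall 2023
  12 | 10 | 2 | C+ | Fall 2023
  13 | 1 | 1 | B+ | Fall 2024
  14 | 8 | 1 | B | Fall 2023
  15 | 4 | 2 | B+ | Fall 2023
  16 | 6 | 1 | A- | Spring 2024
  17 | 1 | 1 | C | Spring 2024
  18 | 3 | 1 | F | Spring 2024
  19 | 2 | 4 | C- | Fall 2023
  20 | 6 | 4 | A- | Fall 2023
SELECT name, credits FROM courses WHERE credits > 4

Execution result:
(no rows)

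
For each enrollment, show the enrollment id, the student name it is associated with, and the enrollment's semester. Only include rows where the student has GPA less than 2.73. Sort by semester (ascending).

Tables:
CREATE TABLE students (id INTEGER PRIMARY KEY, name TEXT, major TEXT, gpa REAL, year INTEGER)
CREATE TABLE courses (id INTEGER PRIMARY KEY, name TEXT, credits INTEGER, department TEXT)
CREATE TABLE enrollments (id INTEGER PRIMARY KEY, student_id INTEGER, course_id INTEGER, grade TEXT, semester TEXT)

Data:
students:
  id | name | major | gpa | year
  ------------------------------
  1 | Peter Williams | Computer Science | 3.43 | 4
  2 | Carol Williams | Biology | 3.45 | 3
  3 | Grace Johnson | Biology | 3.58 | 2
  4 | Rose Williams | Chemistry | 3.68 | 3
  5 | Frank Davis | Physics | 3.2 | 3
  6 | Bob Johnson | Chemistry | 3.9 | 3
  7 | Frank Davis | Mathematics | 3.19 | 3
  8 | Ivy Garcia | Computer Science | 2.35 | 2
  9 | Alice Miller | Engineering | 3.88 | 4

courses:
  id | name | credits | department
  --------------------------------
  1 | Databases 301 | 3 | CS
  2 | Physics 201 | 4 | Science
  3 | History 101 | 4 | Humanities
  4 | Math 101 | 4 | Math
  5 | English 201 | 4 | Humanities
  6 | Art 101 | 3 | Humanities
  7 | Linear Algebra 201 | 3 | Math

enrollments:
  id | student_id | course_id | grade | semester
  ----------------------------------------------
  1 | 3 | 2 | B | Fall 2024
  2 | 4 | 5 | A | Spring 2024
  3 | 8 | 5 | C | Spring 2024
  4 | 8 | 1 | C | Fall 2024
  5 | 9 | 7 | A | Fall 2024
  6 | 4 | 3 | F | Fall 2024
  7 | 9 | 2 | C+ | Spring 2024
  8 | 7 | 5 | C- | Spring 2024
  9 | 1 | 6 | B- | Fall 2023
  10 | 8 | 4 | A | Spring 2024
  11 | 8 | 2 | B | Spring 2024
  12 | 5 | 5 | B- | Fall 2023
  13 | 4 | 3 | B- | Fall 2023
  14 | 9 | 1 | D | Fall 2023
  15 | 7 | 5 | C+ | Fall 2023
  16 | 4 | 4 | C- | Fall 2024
SELECT c.id, p.name AS student, c.semester FROM enrollments c JOIN students p ON c.student_id = p.id WHERE p.gpa < 2.73 ORDER BY c.semester ASC

Execution result:
id | student | semester
4 | Ivy Garcia | Fall 2024
3 | Ivy Garcia | Spring 2024
10 | Ivy Garcia | Spring 2024
11 | Ivy Garcia | Spring 2024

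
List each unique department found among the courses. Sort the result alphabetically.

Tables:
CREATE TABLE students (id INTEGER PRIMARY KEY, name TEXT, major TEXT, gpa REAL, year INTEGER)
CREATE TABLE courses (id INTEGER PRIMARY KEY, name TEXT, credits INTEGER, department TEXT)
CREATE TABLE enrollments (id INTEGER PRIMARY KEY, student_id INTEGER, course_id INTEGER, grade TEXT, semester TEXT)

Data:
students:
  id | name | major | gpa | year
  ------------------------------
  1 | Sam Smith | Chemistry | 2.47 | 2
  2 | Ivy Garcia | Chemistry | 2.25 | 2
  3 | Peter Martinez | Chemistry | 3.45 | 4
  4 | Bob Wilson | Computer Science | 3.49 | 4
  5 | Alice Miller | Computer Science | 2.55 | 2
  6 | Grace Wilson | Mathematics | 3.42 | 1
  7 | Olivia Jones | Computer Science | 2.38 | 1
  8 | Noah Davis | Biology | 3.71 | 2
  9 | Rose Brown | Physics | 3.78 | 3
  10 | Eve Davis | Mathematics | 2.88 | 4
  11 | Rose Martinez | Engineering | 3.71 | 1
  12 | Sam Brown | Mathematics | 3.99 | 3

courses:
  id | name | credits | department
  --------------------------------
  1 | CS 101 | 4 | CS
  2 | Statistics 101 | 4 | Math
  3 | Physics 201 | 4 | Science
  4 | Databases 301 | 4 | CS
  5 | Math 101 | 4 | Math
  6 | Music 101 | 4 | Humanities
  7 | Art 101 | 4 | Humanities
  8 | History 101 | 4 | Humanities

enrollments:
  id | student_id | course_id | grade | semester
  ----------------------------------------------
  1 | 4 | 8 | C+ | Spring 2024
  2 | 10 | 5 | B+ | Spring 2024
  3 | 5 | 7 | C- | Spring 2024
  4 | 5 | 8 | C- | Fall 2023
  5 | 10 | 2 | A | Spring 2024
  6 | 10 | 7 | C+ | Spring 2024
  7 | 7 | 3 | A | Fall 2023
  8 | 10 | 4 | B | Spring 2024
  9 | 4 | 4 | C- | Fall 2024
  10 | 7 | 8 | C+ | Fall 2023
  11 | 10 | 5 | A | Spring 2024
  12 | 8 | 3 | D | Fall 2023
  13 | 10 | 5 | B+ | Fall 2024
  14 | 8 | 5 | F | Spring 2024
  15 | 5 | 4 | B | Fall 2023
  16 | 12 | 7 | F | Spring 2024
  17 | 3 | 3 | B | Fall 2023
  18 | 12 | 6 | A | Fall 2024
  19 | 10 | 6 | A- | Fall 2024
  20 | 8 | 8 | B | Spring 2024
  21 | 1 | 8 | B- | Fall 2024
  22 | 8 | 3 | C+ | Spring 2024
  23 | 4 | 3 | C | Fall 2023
SELECT DISTINCT department FROM courses ORDER BY department

Execution result:
department
CS
Humanities
Math
Science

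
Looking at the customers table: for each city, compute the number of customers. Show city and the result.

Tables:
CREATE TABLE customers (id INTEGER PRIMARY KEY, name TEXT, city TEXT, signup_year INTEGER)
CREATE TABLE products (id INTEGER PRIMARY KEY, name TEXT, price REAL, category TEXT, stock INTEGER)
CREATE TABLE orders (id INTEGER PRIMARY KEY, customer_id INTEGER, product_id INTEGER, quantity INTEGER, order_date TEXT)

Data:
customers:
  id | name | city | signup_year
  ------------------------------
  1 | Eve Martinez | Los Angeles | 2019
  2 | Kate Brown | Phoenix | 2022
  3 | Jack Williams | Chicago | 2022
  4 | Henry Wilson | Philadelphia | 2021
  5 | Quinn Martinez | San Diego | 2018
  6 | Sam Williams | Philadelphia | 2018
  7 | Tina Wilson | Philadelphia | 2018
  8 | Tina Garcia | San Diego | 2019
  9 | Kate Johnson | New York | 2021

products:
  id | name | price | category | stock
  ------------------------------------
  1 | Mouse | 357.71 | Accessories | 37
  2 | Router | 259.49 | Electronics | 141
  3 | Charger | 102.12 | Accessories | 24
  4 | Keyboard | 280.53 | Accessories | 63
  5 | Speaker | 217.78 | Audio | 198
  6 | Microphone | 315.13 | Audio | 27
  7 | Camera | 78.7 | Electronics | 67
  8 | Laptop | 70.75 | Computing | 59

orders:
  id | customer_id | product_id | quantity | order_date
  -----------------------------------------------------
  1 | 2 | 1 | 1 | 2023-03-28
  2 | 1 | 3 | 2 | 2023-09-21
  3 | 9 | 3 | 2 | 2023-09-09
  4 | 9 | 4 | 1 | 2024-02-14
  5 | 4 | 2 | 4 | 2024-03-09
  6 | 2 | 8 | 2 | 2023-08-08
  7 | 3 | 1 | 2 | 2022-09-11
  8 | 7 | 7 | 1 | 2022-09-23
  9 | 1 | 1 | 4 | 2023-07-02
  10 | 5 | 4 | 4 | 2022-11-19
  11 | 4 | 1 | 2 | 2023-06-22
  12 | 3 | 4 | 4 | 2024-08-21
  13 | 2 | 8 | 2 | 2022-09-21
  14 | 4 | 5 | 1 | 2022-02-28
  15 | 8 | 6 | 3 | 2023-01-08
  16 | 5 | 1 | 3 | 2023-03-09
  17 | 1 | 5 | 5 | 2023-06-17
SELECT city, COUNT(*) AS n FROM customers GROUP BY city

Execution result:
city | n
Chicago | 1
Los Angeles | 1
New York | 1
Philadelphia | 3
Phoenix | 1
San Diego | 2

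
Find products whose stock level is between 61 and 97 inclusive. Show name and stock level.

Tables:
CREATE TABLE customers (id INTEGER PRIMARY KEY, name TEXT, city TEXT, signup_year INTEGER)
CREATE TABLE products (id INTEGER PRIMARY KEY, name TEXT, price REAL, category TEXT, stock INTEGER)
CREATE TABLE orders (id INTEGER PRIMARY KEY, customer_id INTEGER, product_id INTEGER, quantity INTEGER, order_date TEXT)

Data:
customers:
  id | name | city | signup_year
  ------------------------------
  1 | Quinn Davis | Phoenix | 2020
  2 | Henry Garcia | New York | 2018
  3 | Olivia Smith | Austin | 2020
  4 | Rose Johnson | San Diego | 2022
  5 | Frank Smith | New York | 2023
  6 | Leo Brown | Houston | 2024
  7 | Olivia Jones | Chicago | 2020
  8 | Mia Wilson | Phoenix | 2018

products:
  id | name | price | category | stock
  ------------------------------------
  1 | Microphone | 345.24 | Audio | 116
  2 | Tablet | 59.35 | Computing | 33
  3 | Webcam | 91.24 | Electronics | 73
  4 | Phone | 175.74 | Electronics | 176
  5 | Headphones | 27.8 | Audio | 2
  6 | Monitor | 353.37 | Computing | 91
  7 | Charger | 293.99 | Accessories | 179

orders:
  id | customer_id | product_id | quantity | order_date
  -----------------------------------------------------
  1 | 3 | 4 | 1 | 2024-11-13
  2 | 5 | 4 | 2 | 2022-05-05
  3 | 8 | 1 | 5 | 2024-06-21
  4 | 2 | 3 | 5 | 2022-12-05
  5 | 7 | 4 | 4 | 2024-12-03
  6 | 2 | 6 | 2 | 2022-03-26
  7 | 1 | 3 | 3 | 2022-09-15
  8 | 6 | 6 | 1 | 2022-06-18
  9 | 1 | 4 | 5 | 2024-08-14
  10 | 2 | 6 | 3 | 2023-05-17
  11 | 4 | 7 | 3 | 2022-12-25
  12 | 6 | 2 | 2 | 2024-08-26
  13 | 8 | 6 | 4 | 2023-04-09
SELECT name, stock FROM products WHERE stock BETWEEN 61 AND 97

Execution result:
name | stock
Webcam | 73
Monitor | 91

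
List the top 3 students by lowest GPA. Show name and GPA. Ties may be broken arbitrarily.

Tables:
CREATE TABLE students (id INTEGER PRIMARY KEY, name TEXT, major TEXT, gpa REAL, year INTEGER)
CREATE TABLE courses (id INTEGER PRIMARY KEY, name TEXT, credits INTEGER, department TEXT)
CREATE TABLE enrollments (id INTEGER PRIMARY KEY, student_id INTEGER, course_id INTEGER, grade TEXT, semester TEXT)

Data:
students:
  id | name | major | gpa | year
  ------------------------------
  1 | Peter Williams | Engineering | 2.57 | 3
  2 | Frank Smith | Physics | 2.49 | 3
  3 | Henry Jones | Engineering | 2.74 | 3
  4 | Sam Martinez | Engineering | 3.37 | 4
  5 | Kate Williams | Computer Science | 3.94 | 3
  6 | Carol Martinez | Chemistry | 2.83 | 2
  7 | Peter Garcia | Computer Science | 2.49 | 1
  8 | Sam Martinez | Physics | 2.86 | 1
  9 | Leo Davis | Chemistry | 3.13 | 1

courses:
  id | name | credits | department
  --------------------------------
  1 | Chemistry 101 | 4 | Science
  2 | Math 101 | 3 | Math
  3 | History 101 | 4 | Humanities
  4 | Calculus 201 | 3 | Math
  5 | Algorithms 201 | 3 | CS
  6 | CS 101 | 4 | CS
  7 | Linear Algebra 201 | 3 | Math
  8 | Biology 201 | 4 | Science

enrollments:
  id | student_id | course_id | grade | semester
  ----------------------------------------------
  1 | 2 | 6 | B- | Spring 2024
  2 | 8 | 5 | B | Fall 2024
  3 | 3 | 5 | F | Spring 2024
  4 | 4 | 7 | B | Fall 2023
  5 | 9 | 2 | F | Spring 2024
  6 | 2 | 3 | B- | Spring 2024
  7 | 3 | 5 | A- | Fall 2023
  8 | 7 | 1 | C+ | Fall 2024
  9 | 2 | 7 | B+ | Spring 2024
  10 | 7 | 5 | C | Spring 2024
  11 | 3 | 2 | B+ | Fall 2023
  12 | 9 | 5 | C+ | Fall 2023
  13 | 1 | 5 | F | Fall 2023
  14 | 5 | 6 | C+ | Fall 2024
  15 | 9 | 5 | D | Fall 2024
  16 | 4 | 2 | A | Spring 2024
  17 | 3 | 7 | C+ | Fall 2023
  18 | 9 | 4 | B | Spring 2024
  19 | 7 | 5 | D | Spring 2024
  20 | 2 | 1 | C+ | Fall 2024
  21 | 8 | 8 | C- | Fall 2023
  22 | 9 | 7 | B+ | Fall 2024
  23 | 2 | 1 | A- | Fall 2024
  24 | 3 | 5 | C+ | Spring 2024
SELECT name, gpa FROM students ORDER BY gpa ASC LIMIT 3

Execution result:
name | gpa
Frank Smith | 2.49
Peter Garcia | 2.49
Peter Williams | 2.57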